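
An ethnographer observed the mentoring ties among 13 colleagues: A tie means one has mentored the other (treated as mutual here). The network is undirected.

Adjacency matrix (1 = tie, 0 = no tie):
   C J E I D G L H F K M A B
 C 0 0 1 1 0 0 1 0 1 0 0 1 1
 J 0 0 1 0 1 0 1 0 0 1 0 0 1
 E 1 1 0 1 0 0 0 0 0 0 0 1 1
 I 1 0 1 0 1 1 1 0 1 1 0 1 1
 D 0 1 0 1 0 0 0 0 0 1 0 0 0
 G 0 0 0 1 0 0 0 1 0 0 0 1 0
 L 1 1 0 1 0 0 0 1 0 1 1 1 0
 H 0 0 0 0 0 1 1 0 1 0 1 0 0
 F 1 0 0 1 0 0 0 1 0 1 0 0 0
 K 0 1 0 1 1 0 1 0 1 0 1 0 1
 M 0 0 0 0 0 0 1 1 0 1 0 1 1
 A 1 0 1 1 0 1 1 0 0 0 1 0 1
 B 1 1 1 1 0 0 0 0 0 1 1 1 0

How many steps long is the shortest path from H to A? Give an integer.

One shortest route is H – G – A, which uses 2 edges, and H and A are not directly tied, so nothing shorter exists. So d(H,A) = 2.

2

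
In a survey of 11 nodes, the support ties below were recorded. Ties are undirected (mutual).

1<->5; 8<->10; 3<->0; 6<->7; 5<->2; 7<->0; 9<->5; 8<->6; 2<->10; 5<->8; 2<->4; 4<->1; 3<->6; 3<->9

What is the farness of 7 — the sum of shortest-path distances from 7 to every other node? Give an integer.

Distances from 7: 0:1, 1:4, 2:4, 3:2, 4:5, 5:3, 6:1, 8:2, 9:3, 10:3.
Sum = 1 + 4 + 4 + 2 + 5 + 3 + 1 + 2 + 3 + 3 = 28.

28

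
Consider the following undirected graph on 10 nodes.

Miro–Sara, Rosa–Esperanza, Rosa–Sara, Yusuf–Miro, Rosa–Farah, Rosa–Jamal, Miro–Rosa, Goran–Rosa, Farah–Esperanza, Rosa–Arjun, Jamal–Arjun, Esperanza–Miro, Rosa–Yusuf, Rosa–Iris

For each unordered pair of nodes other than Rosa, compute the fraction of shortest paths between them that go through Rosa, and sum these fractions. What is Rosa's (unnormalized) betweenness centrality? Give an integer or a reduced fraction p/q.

Pairs whose geodesics pass through Rosa — Esperanza–Jamal: 1; Esperanza–Iris: 1; Esperanza–Sara: 1/2; Esperanza–Arjun: 1; Esperanza–Goran: 1; Esperanza–Yusuf: 1/2; Jamal–Iris: 1; Jamal–Farah: 1; Jamal–Miro: 1; Jamal–Sara: 1; Jamal–Goran: 1; Jamal–Yusuf: 1; Iris–Farah: 1; Iris–Miro: 1 … (+17 more pairs).
All other pairs contribute 0.
Summing the contributions gives betweenness(Rosa) = 29.

29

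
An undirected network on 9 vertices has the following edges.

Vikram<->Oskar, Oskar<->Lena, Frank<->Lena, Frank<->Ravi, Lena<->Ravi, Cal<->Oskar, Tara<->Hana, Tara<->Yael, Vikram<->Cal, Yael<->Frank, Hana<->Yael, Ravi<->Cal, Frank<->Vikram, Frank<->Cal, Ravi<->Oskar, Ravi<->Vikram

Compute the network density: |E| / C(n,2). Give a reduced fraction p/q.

4/9

There are 16 edges and 9 nodes, so the maximum possible is C(9,2) = 36.
Density = 16/36 = 4/9.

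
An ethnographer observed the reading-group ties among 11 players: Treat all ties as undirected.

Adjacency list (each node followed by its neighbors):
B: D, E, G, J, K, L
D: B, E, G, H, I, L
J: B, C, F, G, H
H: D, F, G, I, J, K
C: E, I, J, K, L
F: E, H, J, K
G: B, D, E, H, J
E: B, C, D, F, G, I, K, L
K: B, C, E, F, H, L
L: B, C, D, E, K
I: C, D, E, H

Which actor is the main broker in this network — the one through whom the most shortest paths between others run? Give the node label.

E

Unnormalized betweenness of each node: B:9/4, C:13/6, D:49/20, E:6, F:7/10, G:31/30, H:11/3, I:13/15, J:7/3, K:27/10, L:5/6.
E has the largest value, 6, making it the main broker — the node through which the most shortest paths run.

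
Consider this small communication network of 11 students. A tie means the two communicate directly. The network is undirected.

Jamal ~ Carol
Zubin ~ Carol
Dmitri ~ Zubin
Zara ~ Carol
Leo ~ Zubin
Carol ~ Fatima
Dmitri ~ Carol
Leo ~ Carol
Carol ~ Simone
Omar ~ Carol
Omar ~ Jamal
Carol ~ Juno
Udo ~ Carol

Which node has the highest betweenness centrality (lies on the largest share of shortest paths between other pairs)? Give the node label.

Unnormalized betweenness of each node: Carol:83/2, Dmitri:0, Fatima:0, Jamal:0, Juno:0, Leo:0, Omar:0, Simone:0, Udo:0, Zara:0, Zubin:1/2.
Carol has the largest value, 83/2, making it the main broker — the node through which the most shortest paths run.

Carol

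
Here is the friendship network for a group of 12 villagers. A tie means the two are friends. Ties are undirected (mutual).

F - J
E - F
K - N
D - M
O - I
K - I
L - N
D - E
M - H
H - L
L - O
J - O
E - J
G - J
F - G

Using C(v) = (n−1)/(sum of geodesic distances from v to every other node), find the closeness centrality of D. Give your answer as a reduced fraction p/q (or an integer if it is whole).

11/30

Distances from D: E:1, F:2, G:3, H:2, I:4, J:2, K:5, L:3, M:1, N:4, O:3. Sum = 30.
n = 12, so closeness = 11/30.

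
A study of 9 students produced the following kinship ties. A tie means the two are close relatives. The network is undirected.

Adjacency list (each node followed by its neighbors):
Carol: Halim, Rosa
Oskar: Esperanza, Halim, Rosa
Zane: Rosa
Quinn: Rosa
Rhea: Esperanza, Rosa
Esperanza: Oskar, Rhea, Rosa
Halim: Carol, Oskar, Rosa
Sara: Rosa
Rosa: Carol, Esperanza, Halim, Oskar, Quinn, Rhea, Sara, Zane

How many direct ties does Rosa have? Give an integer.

8

Rosa is directly tied to Carol, Esperanza, Halim, Oskar, Quinn, Rhea, Sara, and Zane. That is 8 neighbors, so the degree of Rosa is 8.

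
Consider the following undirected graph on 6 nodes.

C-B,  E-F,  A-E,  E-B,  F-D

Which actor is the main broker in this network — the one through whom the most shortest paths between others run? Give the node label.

E

Unnormalized betweenness of each node: A:0, B:4, C:0, D:0, E:8, F:4.
E has the largest value, 8, making it the main broker — the node through which the most shortest paths run.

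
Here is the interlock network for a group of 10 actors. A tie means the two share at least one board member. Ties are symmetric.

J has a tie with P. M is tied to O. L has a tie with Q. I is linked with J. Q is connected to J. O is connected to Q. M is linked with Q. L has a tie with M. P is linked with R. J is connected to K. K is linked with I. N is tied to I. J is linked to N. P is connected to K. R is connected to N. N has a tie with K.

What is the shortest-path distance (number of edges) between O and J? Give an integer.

One shortest route is O – Q – J, which uses 2 edges, and O and J are not directly tied, so nothing shorter exists. So d(O,J) = 2.

2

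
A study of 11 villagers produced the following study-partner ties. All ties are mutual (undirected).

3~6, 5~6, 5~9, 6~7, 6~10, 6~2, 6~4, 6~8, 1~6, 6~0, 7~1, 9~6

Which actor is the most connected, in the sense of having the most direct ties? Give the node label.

6

Degrees — 0:1, 1:2, 2:1, 3:1, 4:1, 5:2, 6:10, 7:2, 8:1, 9:2, 10:1.
The maximum is 10, attained only by 6.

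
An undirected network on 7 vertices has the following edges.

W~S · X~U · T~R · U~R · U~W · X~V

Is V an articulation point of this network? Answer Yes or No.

No

Even without V, every remaining node can still reach every other (the residual graph is connected), so V is not a cut vertex.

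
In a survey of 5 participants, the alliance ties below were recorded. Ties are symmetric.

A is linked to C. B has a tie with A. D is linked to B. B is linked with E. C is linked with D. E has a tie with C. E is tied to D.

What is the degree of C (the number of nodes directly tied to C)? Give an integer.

C is directly tied to A, D, and E. That is 3 neighbors, so the degree of C is 3.

3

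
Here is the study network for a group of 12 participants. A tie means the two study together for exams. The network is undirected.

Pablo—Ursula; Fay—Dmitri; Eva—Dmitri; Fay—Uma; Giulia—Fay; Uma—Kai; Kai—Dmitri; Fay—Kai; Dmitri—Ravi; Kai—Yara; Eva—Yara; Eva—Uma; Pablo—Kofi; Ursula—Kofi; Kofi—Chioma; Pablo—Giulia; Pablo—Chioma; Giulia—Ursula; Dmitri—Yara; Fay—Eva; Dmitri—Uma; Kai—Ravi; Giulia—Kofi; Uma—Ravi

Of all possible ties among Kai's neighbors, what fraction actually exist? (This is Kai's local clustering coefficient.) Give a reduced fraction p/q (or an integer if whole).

3/5

Kai's neighbors: Dmitri, Fay, Ravi, Uma, and Yara (k = 5).
Possible neighbor pairs: C(5,2) = 10. Edges among them: Dmitri–Fay, Dmitri–Ravi, Dmitri–Uma, Dmitri–Yara, Fay–Uma, Ravi–Uma → e = 6.
Clustering(Kai) = 6/10 = 3/5.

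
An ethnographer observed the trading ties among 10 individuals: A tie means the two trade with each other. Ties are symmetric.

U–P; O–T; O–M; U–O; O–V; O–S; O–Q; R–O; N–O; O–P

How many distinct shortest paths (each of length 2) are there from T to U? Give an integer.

The shortest distance is 2, and the only length-2 path is T–O–U. So there is exactly 1 shortest path.

1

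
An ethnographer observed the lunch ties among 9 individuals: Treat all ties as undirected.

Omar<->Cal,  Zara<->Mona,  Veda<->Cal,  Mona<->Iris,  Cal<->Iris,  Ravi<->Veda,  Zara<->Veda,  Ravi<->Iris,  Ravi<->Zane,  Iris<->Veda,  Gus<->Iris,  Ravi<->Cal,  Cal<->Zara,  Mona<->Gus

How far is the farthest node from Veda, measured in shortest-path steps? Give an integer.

Distances from Veda: Cal:1, Gus:2, Iris:1, Mona:2, Omar:2, Ravi:1, Zane:2, Zara:1.
The largest is 2 (to Zane, Gus, Mona, and Omar), so the eccentricity of Veda is 2.

2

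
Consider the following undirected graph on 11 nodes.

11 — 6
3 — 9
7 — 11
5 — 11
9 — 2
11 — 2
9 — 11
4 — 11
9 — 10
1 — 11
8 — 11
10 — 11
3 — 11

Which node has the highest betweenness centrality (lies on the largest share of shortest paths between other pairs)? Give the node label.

11

Unnormalized betweenness of each node: 1:0, 2:0, 3:0, 4:0, 5:0, 6:0, 7:0, 8:0, 9:3/2, 10:0, 11:81/2.
11 has the largest value, 81/2, making it the main broker — the node through which the most shortest paths run.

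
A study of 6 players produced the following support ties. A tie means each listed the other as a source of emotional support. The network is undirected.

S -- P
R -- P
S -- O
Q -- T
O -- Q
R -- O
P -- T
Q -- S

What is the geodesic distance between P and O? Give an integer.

2

One shortest route is P – S – O, which uses 2 edges, and P and O are not directly tied, so nothing shorter exists. So d(P,O) = 2.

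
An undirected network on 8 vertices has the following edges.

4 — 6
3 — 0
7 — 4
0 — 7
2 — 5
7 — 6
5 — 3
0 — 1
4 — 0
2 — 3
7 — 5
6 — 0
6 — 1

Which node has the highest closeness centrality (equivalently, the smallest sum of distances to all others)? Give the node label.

0

Farness (sum of distances to all others) for each node — 0:9, 1:14, 2:15, 3:11, 4:12, 5:12, 6:11, 7:10.
The smallest farness is 9, for 0, so 0 has the highest closeness.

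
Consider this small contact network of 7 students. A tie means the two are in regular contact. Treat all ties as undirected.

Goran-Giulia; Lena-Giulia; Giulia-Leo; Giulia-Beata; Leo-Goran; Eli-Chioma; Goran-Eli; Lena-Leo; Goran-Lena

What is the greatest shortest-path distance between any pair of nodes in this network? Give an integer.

4

Eccentricity of each node (its greatest distance to any other): Beata:4, Chioma:4, Eli:3, Giulia:3, Goran:2, Lena:3, Leo:3.
The maximum eccentricity is 4, realized for instance by the pair Beata–Chioma via Beata – Giulia – Goran – Eli – Chioma. So the diameter is 4.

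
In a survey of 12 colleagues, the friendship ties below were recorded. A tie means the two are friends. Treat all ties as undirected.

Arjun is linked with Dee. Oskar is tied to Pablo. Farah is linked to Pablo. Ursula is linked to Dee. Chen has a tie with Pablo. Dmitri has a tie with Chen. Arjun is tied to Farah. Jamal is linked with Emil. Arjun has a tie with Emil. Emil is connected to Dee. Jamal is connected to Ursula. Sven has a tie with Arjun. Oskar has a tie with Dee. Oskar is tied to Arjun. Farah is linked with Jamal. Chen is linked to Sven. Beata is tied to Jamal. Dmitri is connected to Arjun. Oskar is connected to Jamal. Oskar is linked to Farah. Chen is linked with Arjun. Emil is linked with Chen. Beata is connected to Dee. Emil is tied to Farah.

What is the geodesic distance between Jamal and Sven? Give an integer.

One shortest route is Jamal – Oskar – Arjun – Sven, which uses 3 edges, and at distance 2 from Jamal we only reach {Arjun, Chen, Dee, Pablo}, which does not include Sven. So d(Jamal,Sven) = 3.

3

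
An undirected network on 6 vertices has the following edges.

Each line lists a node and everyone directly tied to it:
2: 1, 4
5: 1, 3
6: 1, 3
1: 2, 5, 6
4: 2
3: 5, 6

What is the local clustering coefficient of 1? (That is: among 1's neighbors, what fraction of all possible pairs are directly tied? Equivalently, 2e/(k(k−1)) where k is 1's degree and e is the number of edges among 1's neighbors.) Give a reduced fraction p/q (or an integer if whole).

1's neighbors: 2, 5, and 6 (k = 3).
Possible neighbor pairs: C(3,2) = 3. Edges among them: none → e = 0.
Clustering(1) = 0/3 = 0.

0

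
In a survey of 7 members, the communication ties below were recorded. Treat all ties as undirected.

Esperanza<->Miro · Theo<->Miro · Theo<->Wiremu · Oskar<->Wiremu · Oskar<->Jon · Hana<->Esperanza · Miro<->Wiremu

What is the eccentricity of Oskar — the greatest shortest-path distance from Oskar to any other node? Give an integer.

Distances from Oskar: Esperanza:3, Hana:4, Jon:1, Miro:2, Theo:2, Wiremu:1.
The largest is 4 (to Hana), so the eccentricity of Oskar is 4.

4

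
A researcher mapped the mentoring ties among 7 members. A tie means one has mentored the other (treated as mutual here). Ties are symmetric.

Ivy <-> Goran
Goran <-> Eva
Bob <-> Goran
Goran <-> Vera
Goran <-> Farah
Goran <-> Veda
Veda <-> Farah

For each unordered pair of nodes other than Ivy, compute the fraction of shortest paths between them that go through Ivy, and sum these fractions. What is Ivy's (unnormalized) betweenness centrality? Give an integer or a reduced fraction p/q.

0

No shortest path between any pair of other nodes passes through Ivy.
Summing the contributions gives betweenness(Ivy) = 0.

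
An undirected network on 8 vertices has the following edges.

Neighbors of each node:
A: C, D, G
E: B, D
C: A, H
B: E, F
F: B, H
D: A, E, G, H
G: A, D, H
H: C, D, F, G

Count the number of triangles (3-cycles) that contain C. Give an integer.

C's neighbors are A and H, but none of them are tied to each other, so no triangle contains C.

0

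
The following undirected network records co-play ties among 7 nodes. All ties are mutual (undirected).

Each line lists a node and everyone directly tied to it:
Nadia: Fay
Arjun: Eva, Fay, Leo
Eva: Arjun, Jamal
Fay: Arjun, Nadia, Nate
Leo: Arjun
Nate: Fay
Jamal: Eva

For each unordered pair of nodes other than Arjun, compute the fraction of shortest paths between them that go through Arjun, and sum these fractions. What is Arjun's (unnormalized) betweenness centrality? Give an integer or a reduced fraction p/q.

11

Pairs whose geodesics pass through Arjun — Nadia–Leo: 1; Nadia–Eva: 1; Nadia–Jamal: 1; Fay–Leo: 1; Fay–Eva: 1; Fay–Jamal: 1; Leo–Eva: 1; Leo–Nate: 1; Leo–Jamal: 1; Eva–Nate: 1; Nate–Jamal: 1.
All other pairs contribute 0.
Summing the contributions gives betweenness(Arjun) = 11.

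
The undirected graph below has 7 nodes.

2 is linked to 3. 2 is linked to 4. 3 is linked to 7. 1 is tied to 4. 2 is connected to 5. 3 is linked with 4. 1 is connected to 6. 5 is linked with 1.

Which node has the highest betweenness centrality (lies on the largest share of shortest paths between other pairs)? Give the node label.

Unnormalized betweenness of each node: 1:11/2, 2:5/2, 3:5, 4:5, 5:1, 6:0, 7:0.
1 has the largest value, 11/2, making it the main broker — the node through which the most shortest paths run.

1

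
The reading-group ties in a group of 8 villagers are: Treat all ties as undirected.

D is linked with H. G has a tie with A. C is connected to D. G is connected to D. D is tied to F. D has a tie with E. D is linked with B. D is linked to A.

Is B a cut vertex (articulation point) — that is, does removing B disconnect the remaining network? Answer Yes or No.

No

Even without B, every remaining node can still reach every other (the residual graph is connected), so B is not a cut vertex.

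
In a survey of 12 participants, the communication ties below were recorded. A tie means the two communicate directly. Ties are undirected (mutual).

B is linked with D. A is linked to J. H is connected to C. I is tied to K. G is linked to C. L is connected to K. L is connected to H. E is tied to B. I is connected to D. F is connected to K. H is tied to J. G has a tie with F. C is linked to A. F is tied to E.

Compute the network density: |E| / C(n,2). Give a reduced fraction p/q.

7/33

There are 14 edges and 12 nodes, so the maximum possible is C(12,2) = 66.
Density = 14/66 = 7/33.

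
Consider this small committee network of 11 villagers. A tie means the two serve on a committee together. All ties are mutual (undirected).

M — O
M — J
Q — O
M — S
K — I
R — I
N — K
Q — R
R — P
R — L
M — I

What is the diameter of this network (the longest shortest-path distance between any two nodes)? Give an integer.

Eccentricity of each node (its greatest distance to any other): I:2, J:4, K:3, L:4, M:3, N:4, O:4, P:4, Q:4, R:3, S:4.
The maximum eccentricity is 4, realized for instance by the pair J–N via J – M – I – K – N. So the diameter is 4.

4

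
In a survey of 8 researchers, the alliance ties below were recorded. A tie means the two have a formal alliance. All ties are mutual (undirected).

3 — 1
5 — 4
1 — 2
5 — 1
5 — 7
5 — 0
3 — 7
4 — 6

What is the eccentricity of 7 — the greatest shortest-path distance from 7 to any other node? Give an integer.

Distances from 7: 0:2, 1:2, 2:3, 3:1, 4:2, 5:1, 6:3.
The largest is 3 (to 2 and 6), so the eccentricity of 7 is 3.

3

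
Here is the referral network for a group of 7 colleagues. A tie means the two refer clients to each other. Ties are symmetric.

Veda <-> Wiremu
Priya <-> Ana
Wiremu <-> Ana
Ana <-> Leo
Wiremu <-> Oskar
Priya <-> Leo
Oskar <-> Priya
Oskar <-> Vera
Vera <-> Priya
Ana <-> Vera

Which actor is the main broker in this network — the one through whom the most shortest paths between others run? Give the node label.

Unnormalized betweenness of each node: Ana:9/2, Leo:0, Oskar:2, Priya:11/6, Veda:0, Vera:1/3, Wiremu:16/3.
Wiremu has the largest value, 16/3, making it the main broker — the node through which the most shortest paths run.

Wiremu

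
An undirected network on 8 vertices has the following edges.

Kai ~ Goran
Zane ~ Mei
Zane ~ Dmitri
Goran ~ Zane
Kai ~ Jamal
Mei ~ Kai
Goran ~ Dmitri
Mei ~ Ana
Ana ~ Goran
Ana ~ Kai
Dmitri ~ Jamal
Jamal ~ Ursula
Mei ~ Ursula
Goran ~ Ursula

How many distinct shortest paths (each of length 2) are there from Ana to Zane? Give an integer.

2

The shortest distance is 2. The length-2 paths are: Ana–Mei–Zane; Ana–Goran–Zane.
That gives 2 distinct shortest paths.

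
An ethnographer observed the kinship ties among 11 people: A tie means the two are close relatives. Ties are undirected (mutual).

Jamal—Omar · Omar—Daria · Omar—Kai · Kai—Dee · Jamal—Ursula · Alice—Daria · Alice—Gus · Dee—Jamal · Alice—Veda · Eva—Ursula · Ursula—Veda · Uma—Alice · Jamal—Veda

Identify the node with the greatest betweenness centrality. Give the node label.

Unnormalized betweenness of each node: Alice:19, Daria:6, Dee:2, Eva:0, Gus:0, Jamal:14, Kai:1, Omar:9, Uma:0, Ursula:9, Veda:13.
Alice has the largest value, 19, making it the main broker — the node through which the most shortest paths run.

Alice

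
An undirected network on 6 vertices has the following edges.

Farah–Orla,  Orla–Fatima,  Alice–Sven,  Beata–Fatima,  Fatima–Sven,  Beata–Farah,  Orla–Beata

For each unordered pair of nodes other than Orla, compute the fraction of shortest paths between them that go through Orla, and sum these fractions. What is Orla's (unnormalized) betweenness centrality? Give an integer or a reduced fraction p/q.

3/2

Pairs whose geodesics pass through Orla — Sven–Farah: 1/2; Alice–Farah: 1/2; Fatima–Farah: 1/2.
All other pairs contribute 0.
Summing the contributions gives betweenness(Orla) = 3/2.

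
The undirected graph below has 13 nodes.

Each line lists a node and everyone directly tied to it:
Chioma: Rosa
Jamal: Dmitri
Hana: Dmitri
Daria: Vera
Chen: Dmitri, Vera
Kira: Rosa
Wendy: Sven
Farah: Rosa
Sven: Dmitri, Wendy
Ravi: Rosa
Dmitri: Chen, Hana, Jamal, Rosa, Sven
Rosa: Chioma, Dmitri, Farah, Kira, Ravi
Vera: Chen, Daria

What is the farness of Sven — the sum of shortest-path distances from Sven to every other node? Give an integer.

Distances from Sven: Chen:2, Chioma:3, Daria:4, Dmitri:1, Farah:3, Hana:2, Jamal:2, Kira:3, Ravi:3, Rosa:2, Vera:3, Wendy:1.
Sum = 2 + 3 + 4 + 1 + 3 + 2 + 2 + 3 + 3 + 2 + 3 + 1 = 29.

29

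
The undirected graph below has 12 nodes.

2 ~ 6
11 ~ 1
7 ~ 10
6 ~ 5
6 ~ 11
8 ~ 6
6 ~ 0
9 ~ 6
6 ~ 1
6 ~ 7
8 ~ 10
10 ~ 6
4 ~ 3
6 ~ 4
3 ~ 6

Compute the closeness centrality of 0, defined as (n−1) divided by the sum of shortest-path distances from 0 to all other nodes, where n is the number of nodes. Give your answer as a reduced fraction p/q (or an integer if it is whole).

11/21

Distances from 0: 1:2, 2:2, 3:2, 4:2, 5:2, 6:1, 7:2, 8:2, 9:2, 10:2, 11:2. Sum = 21.
n = 12, so closeness = 11/21.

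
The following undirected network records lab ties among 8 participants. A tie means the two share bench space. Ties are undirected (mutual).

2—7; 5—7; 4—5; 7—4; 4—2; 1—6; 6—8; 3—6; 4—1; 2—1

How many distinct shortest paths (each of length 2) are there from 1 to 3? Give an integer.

1

The shortest distance is 2, and the only length-2 path is 1–6–3. So there is exactly 1 shortest path.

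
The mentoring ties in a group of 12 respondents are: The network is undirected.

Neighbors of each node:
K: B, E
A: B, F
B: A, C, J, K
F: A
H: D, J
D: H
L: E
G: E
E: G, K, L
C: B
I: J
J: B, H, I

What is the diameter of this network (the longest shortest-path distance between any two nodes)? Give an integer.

6

Eccentricity of each node (its greatest distance to any other): A:4, B:3, C:4, D:6, E:5, F:5, G:6, H:5, I:5, J:4, K:4, L:6.
The maximum eccentricity is 6, realized for instance by the pair G–D via G – E – K – B – J – H – D. So the diameter is 6.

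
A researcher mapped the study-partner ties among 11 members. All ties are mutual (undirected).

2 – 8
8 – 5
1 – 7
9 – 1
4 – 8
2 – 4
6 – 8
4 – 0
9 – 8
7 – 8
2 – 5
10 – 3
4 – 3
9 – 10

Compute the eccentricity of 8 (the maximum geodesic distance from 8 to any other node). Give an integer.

Distances from 8: 0:2, 1:2, 2:1, 3:2, 4:1, 5:1, 6:1, 7:1, 9:1, 10:2.
The largest is 2 (to 1, 10, 0, and 3), so the eccentricity of 8 is 2.

2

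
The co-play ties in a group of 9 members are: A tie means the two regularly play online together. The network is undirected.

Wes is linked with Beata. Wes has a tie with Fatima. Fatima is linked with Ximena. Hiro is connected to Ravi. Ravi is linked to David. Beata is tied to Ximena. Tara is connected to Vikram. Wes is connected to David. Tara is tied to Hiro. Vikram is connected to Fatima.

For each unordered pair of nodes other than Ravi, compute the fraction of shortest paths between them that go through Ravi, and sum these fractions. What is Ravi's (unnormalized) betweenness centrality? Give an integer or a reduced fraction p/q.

4

Pairs whose geodesics pass through Ravi — Tara–David: 1; Hiro–David: 1; Hiro–Wes: 1; Hiro–Beata: 1.
All other pairs contribute 0.
Summing the contributions gives betweenness(Ravi) = 4.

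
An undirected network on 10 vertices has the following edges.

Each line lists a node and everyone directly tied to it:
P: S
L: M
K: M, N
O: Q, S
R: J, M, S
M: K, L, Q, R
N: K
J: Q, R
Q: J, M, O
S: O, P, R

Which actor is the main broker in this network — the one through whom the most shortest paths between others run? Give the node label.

Unnormalized betweenness of each node: J:1/2, K:8, L:0, M:41/2, N:0, O:2, P:0, Q:7, R:12, S:9.
M has the largest value, 41/2, making it the main broker — the node through which the most shortest paths run.

M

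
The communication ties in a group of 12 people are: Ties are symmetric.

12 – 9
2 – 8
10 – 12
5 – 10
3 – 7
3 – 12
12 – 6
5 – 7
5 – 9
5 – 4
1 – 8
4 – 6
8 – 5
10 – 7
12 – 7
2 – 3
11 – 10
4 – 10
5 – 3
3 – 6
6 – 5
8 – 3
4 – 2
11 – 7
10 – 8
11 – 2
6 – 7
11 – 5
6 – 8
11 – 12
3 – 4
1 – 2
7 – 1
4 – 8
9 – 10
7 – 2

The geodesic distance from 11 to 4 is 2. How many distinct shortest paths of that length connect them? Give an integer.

3

The shortest distance is 2. The length-2 paths are: 11–2–4; 11–10–4; 11–5–4.
That gives 3 distinct shortest paths.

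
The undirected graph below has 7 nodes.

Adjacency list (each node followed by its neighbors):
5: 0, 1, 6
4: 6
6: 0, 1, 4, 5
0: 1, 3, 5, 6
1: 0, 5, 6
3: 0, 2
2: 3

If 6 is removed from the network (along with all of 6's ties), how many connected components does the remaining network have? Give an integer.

2

Without 6, the remaining ties split the others into: {0, 1, 2, 3, 5}; {4}.
That's 2 separate components.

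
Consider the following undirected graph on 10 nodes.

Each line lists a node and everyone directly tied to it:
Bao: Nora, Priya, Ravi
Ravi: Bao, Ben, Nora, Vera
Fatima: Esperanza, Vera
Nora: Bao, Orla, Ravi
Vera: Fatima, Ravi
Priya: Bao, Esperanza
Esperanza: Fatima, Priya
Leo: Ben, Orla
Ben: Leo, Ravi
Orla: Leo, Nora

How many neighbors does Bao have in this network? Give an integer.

Bao is directly tied to Nora, Priya, and Ravi. That is 3 neighbors, so the degree of Bao is 3.

3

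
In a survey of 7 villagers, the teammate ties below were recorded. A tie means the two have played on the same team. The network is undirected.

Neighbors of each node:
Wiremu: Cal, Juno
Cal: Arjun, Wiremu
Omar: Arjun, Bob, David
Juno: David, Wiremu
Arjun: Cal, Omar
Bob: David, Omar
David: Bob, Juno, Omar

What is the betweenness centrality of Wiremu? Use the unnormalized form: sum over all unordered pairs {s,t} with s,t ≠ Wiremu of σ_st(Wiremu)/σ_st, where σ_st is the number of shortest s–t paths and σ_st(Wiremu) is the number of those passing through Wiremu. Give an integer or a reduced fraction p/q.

2

Pairs whose geodesics pass through Wiremu — David–Cal: 1/2; Juno–Cal: 1; Juno–Arjun: 1/2.
All other pairs contribute 0.
Summing the contributions gives betweenness(Wiremu) = 2.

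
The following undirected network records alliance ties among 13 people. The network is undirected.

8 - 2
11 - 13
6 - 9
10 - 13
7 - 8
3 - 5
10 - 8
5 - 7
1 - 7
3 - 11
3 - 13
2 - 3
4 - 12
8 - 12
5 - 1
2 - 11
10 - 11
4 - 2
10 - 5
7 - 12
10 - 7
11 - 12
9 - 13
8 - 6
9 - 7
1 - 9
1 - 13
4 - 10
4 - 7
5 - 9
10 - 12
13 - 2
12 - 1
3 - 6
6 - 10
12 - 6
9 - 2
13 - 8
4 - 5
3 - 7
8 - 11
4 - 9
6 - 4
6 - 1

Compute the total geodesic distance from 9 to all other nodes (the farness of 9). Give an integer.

Distances from 9: 1:1, 2:1, 3:2, 4:1, 5:1, 6:1, 7:1, 8:2, 10:2, 11:2, 12:2, 13:1.
Sum = 1 + 1 + 2 + 1 + 1 + 1 + 1 + 2 + 2 + 2 + 2 + 1 = 17.

17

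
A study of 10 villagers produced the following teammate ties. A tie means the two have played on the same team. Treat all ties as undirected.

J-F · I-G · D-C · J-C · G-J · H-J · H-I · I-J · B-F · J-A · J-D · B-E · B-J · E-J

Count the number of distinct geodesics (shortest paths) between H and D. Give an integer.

1

The shortest distance is 2, and the only length-2 path is H–J–D. So there is exactly 1 shortest path.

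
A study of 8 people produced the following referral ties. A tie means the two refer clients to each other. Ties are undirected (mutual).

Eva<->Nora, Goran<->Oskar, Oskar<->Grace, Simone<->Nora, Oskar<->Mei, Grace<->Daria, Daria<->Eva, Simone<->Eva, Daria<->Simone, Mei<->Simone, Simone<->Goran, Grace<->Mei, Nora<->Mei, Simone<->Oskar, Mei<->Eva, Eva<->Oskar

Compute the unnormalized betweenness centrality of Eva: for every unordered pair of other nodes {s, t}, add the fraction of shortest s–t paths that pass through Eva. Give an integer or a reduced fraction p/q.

Pairs whose geodesics pass through Eva — Mei–Daria: 1/3; Oskar–Nora: 1/3; Oskar–Daria: 1/3; Nora–Daria: 1/2.
All other pairs contribute 0.
Summing the contributions gives betweenness(Eva) = 3/2.

3/2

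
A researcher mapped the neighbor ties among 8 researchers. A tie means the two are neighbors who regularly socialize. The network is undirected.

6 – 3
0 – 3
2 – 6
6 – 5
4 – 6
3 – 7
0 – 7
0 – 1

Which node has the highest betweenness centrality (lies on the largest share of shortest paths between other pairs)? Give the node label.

Unnormalized betweenness of each node: 0:6, 1:0, 2:0, 3:12, 4:0, 5:0, 6:15, 7:0.
6 has the largest value, 15, making it the main broker — the node through which the most shortest paths run.

6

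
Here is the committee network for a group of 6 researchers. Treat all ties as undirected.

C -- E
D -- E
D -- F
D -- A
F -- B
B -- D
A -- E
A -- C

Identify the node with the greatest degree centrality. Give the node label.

Degrees — A:3, B:2, C:2, D:4, E:3, F:2.
The maximum is 4, attained only by D.

D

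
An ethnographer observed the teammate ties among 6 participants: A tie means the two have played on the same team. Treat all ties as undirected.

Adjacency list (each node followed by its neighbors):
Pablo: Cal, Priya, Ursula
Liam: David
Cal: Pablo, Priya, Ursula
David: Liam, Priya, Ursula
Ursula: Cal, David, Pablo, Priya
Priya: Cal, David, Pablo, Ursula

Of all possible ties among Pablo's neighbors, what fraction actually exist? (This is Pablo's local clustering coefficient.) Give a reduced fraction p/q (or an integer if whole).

1

Pablo's neighbors: Cal, Priya, and Ursula (k = 3).
Possible neighbor pairs: C(3,2) = 3. Edges among them: Cal–Priya, Cal–Ursula, Priya–Ursula → e = 3.
Clustering(Pablo) = 3/3 = 1.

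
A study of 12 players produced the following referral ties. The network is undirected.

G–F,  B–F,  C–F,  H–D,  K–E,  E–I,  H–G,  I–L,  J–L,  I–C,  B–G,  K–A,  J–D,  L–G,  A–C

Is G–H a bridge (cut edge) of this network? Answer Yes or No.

No

Even without that edge, G still reaches H via G – L – J – D – H, so the network stays connected. Not a bridge.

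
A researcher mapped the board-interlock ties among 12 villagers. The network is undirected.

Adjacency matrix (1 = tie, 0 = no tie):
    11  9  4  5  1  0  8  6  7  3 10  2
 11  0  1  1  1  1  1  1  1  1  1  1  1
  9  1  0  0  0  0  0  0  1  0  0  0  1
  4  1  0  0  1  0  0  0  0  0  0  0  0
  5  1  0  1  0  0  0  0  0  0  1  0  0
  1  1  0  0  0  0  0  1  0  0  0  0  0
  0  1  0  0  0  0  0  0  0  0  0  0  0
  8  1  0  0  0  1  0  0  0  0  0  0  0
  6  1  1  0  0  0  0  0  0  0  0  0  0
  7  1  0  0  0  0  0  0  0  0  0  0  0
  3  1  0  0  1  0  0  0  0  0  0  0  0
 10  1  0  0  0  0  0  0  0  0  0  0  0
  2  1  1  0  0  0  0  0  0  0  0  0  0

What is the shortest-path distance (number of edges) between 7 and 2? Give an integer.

2

One shortest route is 7 – 11 – 2, which uses 2 edges, and 7 and 2 are not directly tied, so nothing shorter exists. So d(7,2) = 2.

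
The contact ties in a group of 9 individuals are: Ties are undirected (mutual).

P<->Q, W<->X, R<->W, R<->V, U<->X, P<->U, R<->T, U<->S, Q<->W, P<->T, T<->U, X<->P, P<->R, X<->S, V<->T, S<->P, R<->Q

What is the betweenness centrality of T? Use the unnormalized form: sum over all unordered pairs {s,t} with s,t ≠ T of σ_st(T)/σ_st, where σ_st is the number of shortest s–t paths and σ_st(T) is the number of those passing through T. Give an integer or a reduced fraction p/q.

19/6

Pairs whose geodesics pass through T — R–U: 1/2; S–V: 2/3; U–V: 1; X–V: 2/4; P–V: 1/2.
All other pairs contribute 0.
Summing the contributions gives betweenness(T) = 19/6.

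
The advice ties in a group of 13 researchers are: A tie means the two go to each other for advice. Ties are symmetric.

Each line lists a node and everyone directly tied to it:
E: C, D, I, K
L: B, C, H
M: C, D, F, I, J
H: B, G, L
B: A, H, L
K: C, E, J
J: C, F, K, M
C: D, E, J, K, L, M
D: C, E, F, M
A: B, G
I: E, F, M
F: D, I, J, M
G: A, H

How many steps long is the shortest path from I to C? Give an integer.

2

One shortest route is I – M – C, which uses 2 edges, and I and C are not directly tied, so nothing shorter exists. So d(I,C) = 2.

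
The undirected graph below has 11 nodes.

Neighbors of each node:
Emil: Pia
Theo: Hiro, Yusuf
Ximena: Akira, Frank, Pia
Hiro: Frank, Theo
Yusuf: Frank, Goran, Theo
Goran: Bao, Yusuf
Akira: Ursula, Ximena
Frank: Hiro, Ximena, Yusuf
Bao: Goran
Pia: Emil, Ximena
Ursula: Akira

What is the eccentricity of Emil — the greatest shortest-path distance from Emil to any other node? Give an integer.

Distances from Emil: Akira:3, Bao:6, Frank:3, Goran:5, Hiro:4, Pia:1, Theo:5, Ursula:4, Ximena:2, Yusuf:4.
The largest is 6 (to Bao), so the eccentricity of Emil is 6.

6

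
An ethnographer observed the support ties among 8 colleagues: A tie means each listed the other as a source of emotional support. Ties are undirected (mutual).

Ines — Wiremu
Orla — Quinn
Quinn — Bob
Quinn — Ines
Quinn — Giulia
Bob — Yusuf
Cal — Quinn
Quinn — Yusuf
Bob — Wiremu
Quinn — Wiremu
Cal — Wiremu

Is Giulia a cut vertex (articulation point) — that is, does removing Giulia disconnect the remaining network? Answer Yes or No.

No

Even without Giulia, every remaining node can still reach every other (the residual graph is connected), so Giulia is not a cut vertex.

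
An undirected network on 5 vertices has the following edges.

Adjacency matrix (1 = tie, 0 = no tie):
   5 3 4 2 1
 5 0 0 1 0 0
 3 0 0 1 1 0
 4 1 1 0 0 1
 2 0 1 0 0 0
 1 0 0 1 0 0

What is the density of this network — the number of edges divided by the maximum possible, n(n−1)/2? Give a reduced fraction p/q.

There are 4 edges and 5 nodes, so the maximum possible is C(5,2) = 10.
Density = 4/10 = 2/5.

2/5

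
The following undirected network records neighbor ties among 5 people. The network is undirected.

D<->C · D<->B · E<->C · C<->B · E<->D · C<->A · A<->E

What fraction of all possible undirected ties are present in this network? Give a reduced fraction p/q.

7/10

There are 7 edges and 5 nodes, so the maximum possible is C(5,2) = 10.
Density = 7/10.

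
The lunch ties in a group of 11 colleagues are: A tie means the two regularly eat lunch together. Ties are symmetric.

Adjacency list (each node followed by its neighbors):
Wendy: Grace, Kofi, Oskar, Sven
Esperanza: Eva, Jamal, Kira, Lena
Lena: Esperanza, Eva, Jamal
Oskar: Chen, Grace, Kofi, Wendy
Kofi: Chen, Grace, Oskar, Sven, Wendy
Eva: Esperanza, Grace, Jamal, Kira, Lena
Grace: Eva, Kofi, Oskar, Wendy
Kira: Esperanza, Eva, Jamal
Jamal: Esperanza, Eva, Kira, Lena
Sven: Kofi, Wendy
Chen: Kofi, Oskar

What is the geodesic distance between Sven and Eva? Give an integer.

One shortest route is Sven – Kofi – Grace – Eva, which uses 3 edges, and at distance 2 from Sven we only reach {Chen, Grace, Oskar}, which does not include Eva. So d(Sven,Eva) = 3.

3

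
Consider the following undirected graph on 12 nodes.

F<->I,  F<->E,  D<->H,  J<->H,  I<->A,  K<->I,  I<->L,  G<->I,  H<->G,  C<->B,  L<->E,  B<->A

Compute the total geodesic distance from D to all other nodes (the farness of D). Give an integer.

40

Distances from D: A:4, B:5, C:6, E:5, F:4, G:2, H:1, I:3, J:2, K:4, L:4.
Sum = 4 + 5 + 6 + 5 + 4 + 2 + 1 + 3 + 2 + 4 + 4 = 40.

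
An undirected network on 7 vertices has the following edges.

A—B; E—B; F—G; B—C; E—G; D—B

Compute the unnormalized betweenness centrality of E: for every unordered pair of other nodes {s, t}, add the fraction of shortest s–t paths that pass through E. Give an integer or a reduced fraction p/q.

8

Pairs whose geodesics pass through E — D–F: 1; D–G: 1; F–A: 1; F–C: 1; F–B: 1; A–G: 1; G–C: 1; G–B: 1.
All other pairs contribute 0.
Summing the contributions gives betweenness(E) = 8.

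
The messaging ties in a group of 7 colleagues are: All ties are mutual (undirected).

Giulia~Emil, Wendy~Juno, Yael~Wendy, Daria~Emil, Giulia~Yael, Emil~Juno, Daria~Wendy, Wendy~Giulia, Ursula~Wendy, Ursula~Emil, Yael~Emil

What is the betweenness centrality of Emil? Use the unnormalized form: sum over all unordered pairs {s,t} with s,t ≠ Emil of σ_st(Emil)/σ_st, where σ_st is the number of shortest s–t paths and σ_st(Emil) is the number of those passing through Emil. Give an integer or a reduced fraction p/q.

9/2

Pairs whose geodesics pass through Emil — Daria–Ursula: 1/2; Daria–Yael: 1/2; Daria–Juno: 1/2; Daria–Giulia: 1/2; Ursula–Yael: 1/2; Ursula–Juno: 1/2; Ursula–Giulia: 1/2; Yael–Juno: 1/2; Juno–Giulia: 1/2.
All other pairs contribute 0.
Summing the contributions gives betweenness(Emil) = 9/2.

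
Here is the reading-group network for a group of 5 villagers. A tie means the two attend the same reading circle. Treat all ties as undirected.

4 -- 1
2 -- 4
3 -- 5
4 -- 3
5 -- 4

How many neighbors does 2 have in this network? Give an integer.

2 is directly tied to 4. That is 1 neighbor, so the degree of 2 is 1.

1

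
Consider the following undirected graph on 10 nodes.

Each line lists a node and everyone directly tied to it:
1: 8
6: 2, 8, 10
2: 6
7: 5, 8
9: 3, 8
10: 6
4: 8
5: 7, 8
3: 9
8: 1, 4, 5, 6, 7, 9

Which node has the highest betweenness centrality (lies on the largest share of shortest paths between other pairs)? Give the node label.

8

Unnormalized betweenness of each node: 1:0, 2:0, 3:0, 4:0, 5:0, 6:15, 7:0, 8:31, 9:8, 10:0.
8 has the largest value, 31, making it the main broker — the node through which the most shortest paths run.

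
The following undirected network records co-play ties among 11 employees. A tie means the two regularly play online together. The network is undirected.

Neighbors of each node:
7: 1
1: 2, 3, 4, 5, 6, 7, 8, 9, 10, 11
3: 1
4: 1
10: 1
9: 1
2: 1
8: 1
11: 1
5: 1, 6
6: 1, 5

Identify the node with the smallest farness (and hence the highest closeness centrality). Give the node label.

1

Farness (sum of distances to all others) for each node — 1:10, 2:19, 3:19, 4:19, 5:18, 6:18, 7:19, 8:19, 9:19, 10:19, 11:19.
The smallest farness is 10, for 1, so 1 has the highest closeness.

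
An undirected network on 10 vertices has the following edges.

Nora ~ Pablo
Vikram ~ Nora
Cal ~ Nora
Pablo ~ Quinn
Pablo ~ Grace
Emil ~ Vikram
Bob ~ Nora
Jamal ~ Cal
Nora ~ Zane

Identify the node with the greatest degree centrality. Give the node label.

Nora

Degrees — Bob:1, Cal:2, Emil:1, Grace:1, Jamal:1, Nora:5, Pablo:3, Quinn:1, Vikram:2, Zane:1.
The maximum is 5, attained only by Nora.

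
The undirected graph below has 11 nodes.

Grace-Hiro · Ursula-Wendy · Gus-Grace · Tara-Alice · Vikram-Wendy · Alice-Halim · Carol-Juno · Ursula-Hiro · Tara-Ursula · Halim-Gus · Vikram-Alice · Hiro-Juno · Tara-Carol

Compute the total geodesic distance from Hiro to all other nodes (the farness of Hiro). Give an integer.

Distances from Hiro: Alice:3, Carol:2, Grace:1, Gus:2, Halim:3, Juno:1, Tara:2, Ursula:1, Vikram:3, Wendy:2.
Sum = 3 + 2 + 1 + 2 + 3 + 1 + 2 + 1 + 3 + 2 = 20.

20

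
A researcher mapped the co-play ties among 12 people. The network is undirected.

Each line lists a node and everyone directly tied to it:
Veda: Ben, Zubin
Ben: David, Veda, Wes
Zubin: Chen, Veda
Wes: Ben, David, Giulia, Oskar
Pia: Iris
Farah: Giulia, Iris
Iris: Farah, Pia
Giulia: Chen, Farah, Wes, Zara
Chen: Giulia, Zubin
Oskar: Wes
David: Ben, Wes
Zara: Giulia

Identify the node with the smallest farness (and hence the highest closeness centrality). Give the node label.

Farness (sum of distances to all others) for each node — Ben:27, Chen:26, David:29, Farah:26, Giulia:20, Iris:34, Oskar:32, Pia:44, Veda:33, Wes:22, Zara:30, Zubin:31.
The smallest farness is 20, for Giulia, so Giulia has the highest closeness.

Giulia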